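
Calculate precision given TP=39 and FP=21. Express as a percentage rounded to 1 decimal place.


Precision = TP / (TP + FP) * 100
= 39 / (39 + 21)
= 39 / 60
= 0.65
= 65.0%

65.0


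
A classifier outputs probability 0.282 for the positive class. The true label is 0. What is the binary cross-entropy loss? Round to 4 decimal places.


For y=0: Loss = -log(1-p)
= -log(1 - 0.282)
= -log(0.718)
= -(-0.3313)
= 0.3313

0.3313


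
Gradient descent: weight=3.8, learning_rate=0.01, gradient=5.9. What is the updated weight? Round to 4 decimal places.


w_new = w_old - lr * gradient
= 3.8 - 0.01 * 5.9
= 3.8 - (0.059)
= 3.7410

3.7410


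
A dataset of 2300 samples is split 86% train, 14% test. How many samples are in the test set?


Train samples = 2300 * 86% = 1978
Test samples = 2300 - 1978
= 322

322


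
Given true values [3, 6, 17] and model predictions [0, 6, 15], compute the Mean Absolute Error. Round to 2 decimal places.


Absolute errors: [3, 0, 2]
Sum of absolute errors = 5
MAE = 5 / 3 = 1.67

1.67


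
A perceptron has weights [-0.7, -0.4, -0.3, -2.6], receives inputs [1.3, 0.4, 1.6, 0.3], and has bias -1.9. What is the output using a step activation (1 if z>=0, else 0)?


z = w . x + b
= -0.7*1.3 + -0.4*0.4 + -0.3*1.6 + -2.6*0.3 + -1.9
= -0.91 + -0.16 + -0.48 + -0.78 + -1.9
= -2.33 + -1.9
= -4.23
Since z = -4.23 < 0, output = 0

0


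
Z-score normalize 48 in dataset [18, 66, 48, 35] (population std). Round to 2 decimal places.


Mean = (18 + 66 + 48 + 35) / 4 = 41.75
Variance = sum((x_i - mean)^2) / n = 309.1875
Std = sqrt(309.1875) = 17.5837
Z = (x - mean) / std
= (48 - 41.75) / 17.5837
= 6.25 / 17.5837
= 0.36

0.36


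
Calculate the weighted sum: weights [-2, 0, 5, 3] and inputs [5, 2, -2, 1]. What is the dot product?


Element-wise products:
-2 * 5 = -10
0 * 2 = 0
5 * -2 = -10
3 * 1 = 3
Sum = -10 + 0 + -10 + 3
= -17

-17


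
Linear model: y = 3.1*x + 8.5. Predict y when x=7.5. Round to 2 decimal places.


y = 3.1 * 7.5 + (8.5)
= 23.25 + (8.5)
= 31.75

31.75


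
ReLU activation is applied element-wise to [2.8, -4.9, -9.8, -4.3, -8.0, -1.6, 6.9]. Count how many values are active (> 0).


ReLU(x) = max(0, x) for each element:
ReLU(2.8) = 2.8
ReLU(-4.9) = 0
ReLU(-9.8) = 0
ReLU(-4.3) = 0
ReLU(-8.0) = 0
ReLU(-1.6) = 0
ReLU(6.9) = 6.9
Active neurons (>0): 2

2


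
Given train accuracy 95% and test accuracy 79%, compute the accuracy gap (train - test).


Gap = train_accuracy - test_accuracy
= 95 - 79
= 16%
This gap suggests the model is overfitting.

16


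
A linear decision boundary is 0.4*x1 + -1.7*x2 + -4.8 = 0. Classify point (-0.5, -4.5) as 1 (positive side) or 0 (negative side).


Compute 0.4 * -0.5 + -1.7 * -4.5 + -4.8
= -0.2 + 7.65 + -4.8
= 2.65
Since 2.65 >= 0, the point is on the positive side.

1


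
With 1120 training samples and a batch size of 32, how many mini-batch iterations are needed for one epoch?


Iterations per epoch = dataset_size / batch_size
= 1120 / 32
= 35

35


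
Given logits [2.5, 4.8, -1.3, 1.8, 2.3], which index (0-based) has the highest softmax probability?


Softmax is a monotonic transformation, so it preserves the argmax.
We need to find the index of the maximum logit.
Index 0: 2.5
Index 1: 4.8
Index 2: -1.3
Index 3: 1.8
Index 4: 2.3
Maximum logit = 4.8 at index 1

1


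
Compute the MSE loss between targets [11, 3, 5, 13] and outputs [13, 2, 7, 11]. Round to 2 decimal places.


Differences: [-2, 1, -2, 2]
Squared errors: [4, 1, 4, 4]
Sum of squared errors = 13
MSE = 13 / 4 = 3.25

3.25


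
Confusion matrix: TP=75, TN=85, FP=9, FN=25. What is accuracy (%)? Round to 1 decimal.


Accuracy = (TP + TN) / (TP + TN + FP + FN) * 100
= (75 + 85) / (75 + 85 + 9 + 25)
= 160 / 194
= 0.8247
= 82.5%

82.5


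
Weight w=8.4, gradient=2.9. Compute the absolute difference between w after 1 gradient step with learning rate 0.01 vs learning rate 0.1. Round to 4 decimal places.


With lr=0.01: w_new = 8.4 - 0.01 * 2.9 = 8.371
With lr=0.1: w_new = 8.4 - 0.1 * 2.9 = 8.11
Absolute difference = |8.371 - 8.11|
= 0.2610

0.2610


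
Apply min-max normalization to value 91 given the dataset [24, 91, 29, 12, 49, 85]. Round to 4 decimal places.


Min = 12, Max = 91
Range = 91 - 12 = 79
Scaled = (x - min) / (max - min)
= (91 - 12) / 79
= 79 / 79
= 1.0000

1.0000


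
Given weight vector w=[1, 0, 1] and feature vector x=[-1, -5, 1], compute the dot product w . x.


Element-wise products:
1 * -1 = -1
0 * -5 = 0
1 * 1 = 1
Sum = -1 + 0 + 1
= 0

0


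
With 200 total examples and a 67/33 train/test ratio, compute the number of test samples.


Train samples = 200 * 67% = 134
Test samples = 200 - 134
= 66

66


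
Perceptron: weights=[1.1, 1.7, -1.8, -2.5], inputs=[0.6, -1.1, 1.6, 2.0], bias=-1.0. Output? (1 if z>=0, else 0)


z = w . x + b
= 1.1*0.6 + 1.7*-1.1 + -1.8*1.6 + -2.5*2.0 + -1.0
= 0.66 + -1.87 + -2.88 + -5.0 + -1.0
= -9.09 + -1.0
= -10.09
Since z = -10.09 < 0, output = 0

0


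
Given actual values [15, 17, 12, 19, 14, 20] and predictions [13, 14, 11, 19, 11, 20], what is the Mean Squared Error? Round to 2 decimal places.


Differences: [2, 3, 1, 0, 3, 0]
Squared errors: [4, 9, 1, 0, 9, 0]
Sum of squared errors = 23
MSE = 23 / 6 = 3.83

3.83


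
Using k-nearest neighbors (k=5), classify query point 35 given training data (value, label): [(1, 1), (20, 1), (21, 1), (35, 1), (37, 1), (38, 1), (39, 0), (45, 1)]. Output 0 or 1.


Distances from query 35:
Point 35 (class 1): distance = 0
Point 37 (class 1): distance = 2
Point 38 (class 1): distance = 3
Point 39 (class 0): distance = 4
Point 45 (class 1): distance = 10
K=5 nearest neighbors: classes = [1, 1, 1, 0, 1]
Votes for class 1: 4 / 5
Majority vote => class 1

1


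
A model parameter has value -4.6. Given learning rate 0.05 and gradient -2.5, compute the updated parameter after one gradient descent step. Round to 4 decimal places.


w_new = w_old - lr * gradient
= -4.6 - 0.05 * -2.5
= -4.6 - (-0.125)
= -4.4750

-4.4750


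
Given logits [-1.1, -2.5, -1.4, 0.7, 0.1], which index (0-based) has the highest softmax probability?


Softmax is a monotonic transformation, so it preserves the argmax.
We need to find the index of the maximum logit.
Index 0: -1.1
Index 1: -2.5
Index 2: -1.4
Index 3: 0.7
Index 4: 0.1
Maximum logit = 0.7 at index 3

3


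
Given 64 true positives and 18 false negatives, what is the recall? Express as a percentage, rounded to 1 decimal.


Recall = TP / (TP + FN) * 100
= 64 / (64 + 18)
= 64 / 82
= 0.7805
= 78.0%

78.0


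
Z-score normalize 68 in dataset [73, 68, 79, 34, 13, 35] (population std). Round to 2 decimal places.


Mean = (73 + 68 + 79 + 34 + 13 + 35) / 6 = 50.3333
Variance = sum((x_i - mean)^2) / n = 590.5556
Std = sqrt(590.5556) = 24.3013
Z = (x - mean) / std
= (68 - 50.3333) / 24.3013
= 17.6667 / 24.3013
= 0.73

0.73


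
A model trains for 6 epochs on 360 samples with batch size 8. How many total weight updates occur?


Iterations per epoch = 360 / 8 = 45
Total updates = iterations_per_epoch * epochs
= 45 * 6
= 270

270


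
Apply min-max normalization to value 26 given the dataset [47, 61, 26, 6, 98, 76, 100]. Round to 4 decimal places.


Min = 6, Max = 100
Range = 100 - 6 = 94
Scaled = (x - min) / (max - min)
= (26 - 6) / 94
= 20 / 94
= 0.2128

0.2128


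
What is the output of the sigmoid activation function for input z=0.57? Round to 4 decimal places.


sigmoid(z) = 1 / (1 + exp(-z))
exp(-(0.57)) = exp(-0.57) = 0.5655
1 + 0.5655 = 1.5655
1 / 1.5655 = 0.6388

0.6388


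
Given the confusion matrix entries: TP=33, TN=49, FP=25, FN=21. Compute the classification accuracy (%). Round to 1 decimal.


Accuracy = (TP + TN) / (TP + TN + FP + FN) * 100
= (33 + 49) / (33 + 49 + 25 + 21)
= 82 / 128
= 0.6406
= 64.1%

64.1


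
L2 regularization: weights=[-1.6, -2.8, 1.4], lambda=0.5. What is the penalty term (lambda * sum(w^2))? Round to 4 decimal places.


Squaring each weight:
(-1.6)^2 = 2.56
(-2.8)^2 = 7.84
1.4^2 = 1.96
Sum of squares = 12.36
Penalty = 0.5 * 12.36 = 6.1800

6.1800


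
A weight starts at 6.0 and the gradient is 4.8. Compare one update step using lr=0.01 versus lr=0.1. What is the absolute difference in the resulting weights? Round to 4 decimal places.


With lr=0.01: w_new = 6.0 - 0.01 * 4.8 = 5.952
With lr=0.1: w_new = 6.0 - 0.1 * 4.8 = 5.52
Absolute difference = |5.952 - 5.52|
= 0.4320

0.4320


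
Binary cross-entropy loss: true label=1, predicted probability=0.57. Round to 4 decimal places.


For y=1: Loss = -log(p)
= -log(0.57)
= -(-0.5621)
= 0.5621

0.5621


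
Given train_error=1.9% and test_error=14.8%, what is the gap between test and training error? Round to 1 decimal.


Generalization gap = test_error - train_error
= 14.8 - 1.9
= 12.9%
A large gap suggests overfitting.

12.9


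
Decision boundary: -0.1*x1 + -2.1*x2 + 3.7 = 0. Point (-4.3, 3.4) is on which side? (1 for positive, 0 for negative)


Compute -0.1 * -4.3 + -2.1 * 3.4 + 3.7
= 0.43 + -7.14 + 3.7
= -3.01
Since -3.01 < 0, the point is on the negative side.

0


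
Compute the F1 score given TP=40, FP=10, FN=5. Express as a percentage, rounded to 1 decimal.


Precision = TP / (TP + FP) = 40 / 50 = 0.8
Recall = TP / (TP + FN) = 40 / 45 = 0.8889
F1 = 2 * P * R / (P + R)
= 2 * 0.8 * 0.8889 / (0.8 + 0.8889)
= 1.4222 / 1.6889
= 0.8421
As percentage: 84.2%

84.2


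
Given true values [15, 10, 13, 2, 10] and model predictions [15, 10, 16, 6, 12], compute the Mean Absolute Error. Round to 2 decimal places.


Absolute errors: [0, 0, 3, 4, 2]
Sum of absolute errors = 9
MAE = 9 / 5 = 1.80

1.80


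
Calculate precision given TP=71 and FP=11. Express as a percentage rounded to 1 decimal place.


Precision = TP / (TP + FP) * 100
= 71 / (71 + 11)
= 71 / 82
= 0.8659
= 86.6%

86.6


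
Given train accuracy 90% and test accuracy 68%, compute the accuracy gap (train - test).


Gap = train_accuracy - test_accuracy
= 90 - 68
= 22%
This large gap strongly indicates overfitting.

22


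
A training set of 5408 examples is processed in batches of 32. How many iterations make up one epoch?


Iterations per epoch = dataset_size / batch_size
= 5408 / 32
= 169

169


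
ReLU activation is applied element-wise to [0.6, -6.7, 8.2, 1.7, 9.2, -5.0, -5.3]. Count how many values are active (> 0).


ReLU(x) = max(0, x) for each element:
ReLU(0.6) = 0.6
ReLU(-6.7) = 0
ReLU(8.2) = 8.2
ReLU(1.7) = 1.7
ReLU(9.2) = 9.2
ReLU(-5.0) = 0
ReLU(-5.3) = 0
Active neurons (>0): 4

4


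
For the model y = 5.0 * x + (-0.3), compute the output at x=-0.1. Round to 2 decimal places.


y = 5.0 * -0.1 + (-0.3)
= -0.5 + (-0.3)
= -0.80

-0.80


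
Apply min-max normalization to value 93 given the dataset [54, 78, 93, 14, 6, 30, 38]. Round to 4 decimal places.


Min = 6, Max = 93
Range = 93 - 6 = 87
Scaled = (x - min) / (max - min)
= (93 - 6) / 87
= 87 / 87
= 1.0000

1.0000


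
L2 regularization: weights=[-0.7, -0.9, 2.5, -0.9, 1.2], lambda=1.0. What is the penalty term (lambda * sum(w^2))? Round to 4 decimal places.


Squaring each weight:
(-0.7)^2 = 0.49
(-0.9)^2 = 0.81
2.5^2 = 6.25
(-0.9)^2 = 0.81
1.2^2 = 1.44
Sum of squares = 9.8
Penalty = 1.0 * 9.8 = 9.8000

9.8000


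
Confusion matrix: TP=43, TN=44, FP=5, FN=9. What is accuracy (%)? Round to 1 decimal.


Accuracy = (TP + TN) / (TP + TN + FP + FN) * 100
= (43 + 44) / (43 + 44 + 5 + 9)
= 87 / 101
= 0.8614
= 86.1%

86.1


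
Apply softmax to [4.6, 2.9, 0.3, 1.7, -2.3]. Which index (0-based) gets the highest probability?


Softmax is a monotonic transformation, so it preserves the argmax.
We need to find the index of the maximum logit.
Index 0: 4.6
Index 1: 2.9
Index 2: 0.3
Index 3: 1.7
Index 4: -2.3
Maximum logit = 4.6 at index 0

0


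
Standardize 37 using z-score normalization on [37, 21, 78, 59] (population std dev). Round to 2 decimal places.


Mean = (37 + 21 + 78 + 59) / 4 = 48.75
Variance = sum((x_i - mean)^2) / n = 467.1875
Std = sqrt(467.1875) = 21.6145
Z = (x - mean) / std
= (37 - 48.75) / 21.6145
= -11.75 / 21.6145
= -0.54

-0.54


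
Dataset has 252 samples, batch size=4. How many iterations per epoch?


Iterations per epoch = dataset_size / batch_size
= 252 / 4
= 63

63


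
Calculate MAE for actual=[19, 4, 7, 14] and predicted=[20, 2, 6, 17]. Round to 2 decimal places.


Absolute errors: [1, 2, 1, 3]
Sum of absolute errors = 7
MAE = 7 / 4 = 1.75

1.75


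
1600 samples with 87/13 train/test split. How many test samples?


Train samples = 1600 * 87% = 1392
Test samples = 1600 - 1392
= 208

208


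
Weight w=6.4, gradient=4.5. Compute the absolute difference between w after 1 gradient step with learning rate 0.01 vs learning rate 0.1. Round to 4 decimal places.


With lr=0.01: w_new = 6.4 - 0.01 * 4.5 = 6.355
With lr=0.1: w_new = 6.4 - 0.1 * 4.5 = 5.95
Absolute difference = |6.355 - 5.95|
= 0.4050

0.4050


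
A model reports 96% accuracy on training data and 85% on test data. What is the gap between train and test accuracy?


Gap = train_accuracy - test_accuracy
= 96 - 85
= 11%
This gap suggests the model is overfitting.

11


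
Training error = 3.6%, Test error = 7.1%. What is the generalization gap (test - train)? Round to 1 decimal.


Generalization gap = test_error - train_error
= 7.1 - 3.6
= 3.5%
A moderate gap.

3.5


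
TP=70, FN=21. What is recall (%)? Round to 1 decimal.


Recall = TP / (TP + FN) * 100
= 70 / (70 + 21)
= 70 / 91
= 0.7692
= 76.9%

76.9


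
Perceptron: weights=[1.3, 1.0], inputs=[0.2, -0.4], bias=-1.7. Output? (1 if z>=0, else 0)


z = w . x + b
= 1.3*0.2 + 1.0*-0.4 + -1.7
= 0.26 + -0.4 + -1.7
= -0.14 + -1.7
= -1.84
Since z = -1.84 < 0, output = 0

0


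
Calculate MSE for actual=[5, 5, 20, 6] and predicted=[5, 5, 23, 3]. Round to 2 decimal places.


Differences: [0, 0, -3, 3]
Squared errors: [0, 0, 9, 9]
Sum of squared errors = 18
MSE = 18 / 4 = 4.50

4.50


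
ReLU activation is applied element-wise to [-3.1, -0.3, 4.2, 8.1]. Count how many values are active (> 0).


ReLU(x) = max(0, x) for each element:
ReLU(-3.1) = 0
ReLU(-0.3) = 0
ReLU(4.2) = 4.2
ReLU(8.1) = 8.1
Active neurons (>0): 2

2


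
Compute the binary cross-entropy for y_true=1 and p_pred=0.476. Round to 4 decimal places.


For y=1: Loss = -log(p)
= -log(0.476)
= -(-0.7423)
= 0.7423

0.7423


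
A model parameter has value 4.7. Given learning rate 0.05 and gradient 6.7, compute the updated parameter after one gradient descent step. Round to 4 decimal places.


w_new = w_old - lr * gradient
= 4.7 - 0.05 * 6.7
= 4.7 - (0.335)
= 4.3650

4.3650


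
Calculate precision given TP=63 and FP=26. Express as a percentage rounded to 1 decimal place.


Precision = TP / (TP + FP) * 100
= 63 / (63 + 26)
= 63 / 89
= 0.7079
= 70.8%

70.8


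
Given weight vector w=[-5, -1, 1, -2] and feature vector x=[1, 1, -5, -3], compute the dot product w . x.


Element-wise products:
-5 * 1 = -5
-1 * 1 = -1
1 * -5 = -5
-2 * -3 = 6
Sum = -5 + -1 + -5 + 6
= -5

-5


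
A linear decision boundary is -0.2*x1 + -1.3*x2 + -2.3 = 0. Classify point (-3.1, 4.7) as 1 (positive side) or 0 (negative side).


Compute -0.2 * -3.1 + -1.3 * 4.7 + -2.3
= 0.62 + -6.11 + -2.3
= -7.79
Since -7.79 < 0, the point is on the negative side.

0


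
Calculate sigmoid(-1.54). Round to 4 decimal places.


sigmoid(z) = 1 / (1 + exp(-z))
exp(-(-1.54)) = exp(1.54) = 4.6646
1 + 4.6646 = 5.6646
1 / 5.6646 = 0.1765

0.1765


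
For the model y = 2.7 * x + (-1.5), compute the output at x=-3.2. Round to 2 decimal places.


y = 2.7 * -3.2 + (-1.5)
= -8.64 + (-1.5)
= -10.14

-10.14


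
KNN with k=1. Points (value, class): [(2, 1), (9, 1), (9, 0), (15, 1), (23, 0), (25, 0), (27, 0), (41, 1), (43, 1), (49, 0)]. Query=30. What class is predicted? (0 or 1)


Distances from query 30:
Point 27 (class 0): distance = 3
K=1 nearest neighbors: classes = [0]
Votes for class 1: 0 / 1
Majority vote => class 0

0


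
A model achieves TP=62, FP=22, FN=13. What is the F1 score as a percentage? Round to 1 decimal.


Precision = TP / (TP + FP) = 62 / 84 = 0.7381
Recall = TP / (TP + FN) = 62 / 75 = 0.8267
F1 = 2 * P * R / (P + R)
= 2 * 0.7381 * 0.8267 / (0.7381 + 0.8267)
= 1.2203 / 1.5648
= 0.7799
As percentage: 78.0%

78.0


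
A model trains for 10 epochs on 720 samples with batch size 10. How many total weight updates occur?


Iterations per epoch = 720 / 10 = 72
Total updates = iterations_per_epoch * epochs
= 72 * 10
= 720

720


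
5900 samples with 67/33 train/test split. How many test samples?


Train samples = 5900 * 67% = 3953
Test samples = 5900 - 3953
= 1947

1947


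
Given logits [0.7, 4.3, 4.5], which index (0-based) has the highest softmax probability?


Softmax is a monotonic transformation, so it preserves the argmax.
We need to find the index of the maximum logit.
Index 0: 0.7
Index 1: 4.3
Index 2: 4.5
Maximum logit = 4.5 at index 2

2


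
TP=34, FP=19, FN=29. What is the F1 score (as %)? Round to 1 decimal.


Precision = TP / (TP + FP) = 34 / 53 = 0.6415
Recall = TP / (TP + FN) = 34 / 63 = 0.5397
F1 = 2 * P * R / (P + R)
= 2 * 0.6415 * 0.5397 / (0.6415 + 0.5397)
= 0.6924 / 1.1812
= 0.5862
As percentage: 58.6%

58.6


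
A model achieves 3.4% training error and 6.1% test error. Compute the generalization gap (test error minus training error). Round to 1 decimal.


Generalization gap = test_error - train_error
= 6.1 - 3.4
= 2.7%
A moderate gap.

2.7


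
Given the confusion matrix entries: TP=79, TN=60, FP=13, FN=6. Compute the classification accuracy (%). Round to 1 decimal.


Accuracy = (TP + TN) / (TP + TN + FP + FN) * 100
= (79 + 60) / (79 + 60 + 13 + 6)
= 139 / 158
= 0.8797
= 88.0%

88.0


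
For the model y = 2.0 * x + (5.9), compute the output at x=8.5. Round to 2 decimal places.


y = 2.0 * 8.5 + (5.9)
= 17.0 + (5.9)
= 22.90

22.90


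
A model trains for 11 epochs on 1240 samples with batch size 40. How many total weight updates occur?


Iterations per epoch = 1240 / 40 = 31
Total updates = iterations_per_epoch * epochs
= 31 * 11
= 341

341


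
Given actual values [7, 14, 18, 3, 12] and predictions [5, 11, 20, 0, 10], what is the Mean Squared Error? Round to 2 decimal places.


Differences: [2, 3, -2, 3, 2]
Squared errors: [4, 9, 4, 9, 4]
Sum of squared errors = 30
MSE = 30 / 5 = 6.00

6.00


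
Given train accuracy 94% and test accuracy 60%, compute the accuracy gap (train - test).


Gap = train_accuracy - test_accuracy
= 94 - 60
= 34%
This large gap strongly indicates overfitting.

34


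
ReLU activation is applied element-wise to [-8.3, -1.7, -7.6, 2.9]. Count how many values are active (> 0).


ReLU(x) = max(0, x) for each element:
ReLU(-8.3) = 0
ReLU(-1.7) = 0
ReLU(-7.6) = 0
ReLU(2.9) = 2.9
Active neurons (>0): 1

1


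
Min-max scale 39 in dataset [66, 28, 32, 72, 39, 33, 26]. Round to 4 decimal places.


Min = 26, Max = 72
Range = 72 - 26 = 46
Scaled = (x - min) / (max - min)
= (39 - 26) / 46
= 13 / 46
= 0.2826

0.2826


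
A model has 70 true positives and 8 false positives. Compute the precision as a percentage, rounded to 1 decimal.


Precision = TP / (TP + FP) * 100
= 70 / (70 + 8)
= 70 / 78
= 0.8974
= 89.7%

89.7


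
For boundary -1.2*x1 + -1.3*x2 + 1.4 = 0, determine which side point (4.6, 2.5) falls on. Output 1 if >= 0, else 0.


Compute -1.2 * 4.6 + -1.3 * 2.5 + 1.4
= -5.52 + -3.25 + 1.4
= -7.37
Since -7.37 < 0, the point is on the negative side.

0


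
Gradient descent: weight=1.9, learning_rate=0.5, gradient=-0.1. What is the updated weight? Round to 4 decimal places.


w_new = w_old - lr * gradient
= 1.9 - 0.5 * -0.1
= 1.9 - (-0.05)
= 1.9500

1.9500


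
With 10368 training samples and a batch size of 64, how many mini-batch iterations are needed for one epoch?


Iterations per epoch = dataset_size / batch_size
= 10368 / 64
= 162

162


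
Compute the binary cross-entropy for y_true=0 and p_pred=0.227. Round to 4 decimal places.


For y=0: Loss = -log(1-p)
= -log(1 - 0.227)
= -log(0.773)
= -(-0.2575)
= 0.2575

0.2575


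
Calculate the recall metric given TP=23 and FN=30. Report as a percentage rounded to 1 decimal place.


Recall = TP / (TP + FN) * 100
= 23 / (23 + 30)
= 23 / 53
= 0.434
= 43.4%

43.4


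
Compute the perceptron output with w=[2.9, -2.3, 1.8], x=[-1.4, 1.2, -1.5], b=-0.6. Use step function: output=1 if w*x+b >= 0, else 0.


z = w . x + b
= 2.9*-1.4 + -2.3*1.2 + 1.8*-1.5 + -0.6
= -4.06 + -2.76 + -2.7 + -0.6
= -9.52 + -0.6
= -10.12
Since z = -10.12 < 0, output = 0

0


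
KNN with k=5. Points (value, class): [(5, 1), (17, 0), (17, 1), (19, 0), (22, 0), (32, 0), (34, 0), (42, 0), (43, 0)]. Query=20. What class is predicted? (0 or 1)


Distances from query 20:
Point 19 (class 0): distance = 1
Point 22 (class 0): distance = 2
Point 17 (class 0): distance = 3
Point 17 (class 1): distance = 3
Point 32 (class 0): distance = 12
K=5 nearest neighbors: classes = [0, 0, 0, 1, 0]
Votes for class 1: 1 / 5
Majority vote => class 0

0


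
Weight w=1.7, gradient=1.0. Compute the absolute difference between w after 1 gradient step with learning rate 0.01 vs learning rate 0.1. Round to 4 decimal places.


With lr=0.01: w_new = 1.7 - 0.01 * 1.0 = 1.69
With lr=0.1: w_new = 1.7 - 0.1 * 1.0 = 1.6
Absolute difference = |1.69 - 1.6|
= 0.0900

0.0900


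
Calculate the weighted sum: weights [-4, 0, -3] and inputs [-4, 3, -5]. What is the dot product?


Element-wise products:
-4 * -4 = 16
0 * 3 = 0
-3 * -5 = 15
Sum = 16 + 0 + 15
= 31

31


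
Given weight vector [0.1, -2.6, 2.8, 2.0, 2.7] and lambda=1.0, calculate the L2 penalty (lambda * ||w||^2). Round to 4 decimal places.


Squaring each weight:
0.1^2 = 0.01
(-2.6)^2 = 6.76
2.8^2 = 7.84
2.0^2 = 4.0
2.7^2 = 7.29
Sum of squares = 25.9
Penalty = 1.0 * 25.9 = 25.9000

25.9000


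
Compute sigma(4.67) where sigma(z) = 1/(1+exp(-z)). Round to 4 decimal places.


sigmoid(z) = 1 / (1 + exp(-z))
exp(-(4.67)) = exp(-4.67) = 0.0094
1 + 0.0094 = 1.0094
1 / 1.0094 = 0.9907

0.9907


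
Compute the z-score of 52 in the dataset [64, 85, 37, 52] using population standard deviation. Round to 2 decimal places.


Mean = (64 + 85 + 37 + 52) / 4 = 59.5
Variance = sum((x_i - mean)^2) / n = 308.25
Std = sqrt(308.25) = 17.557
Z = (x - mean) / std
= (52 - 59.5) / 17.557
= -7.5 / 17.557
= -0.43

-0.43


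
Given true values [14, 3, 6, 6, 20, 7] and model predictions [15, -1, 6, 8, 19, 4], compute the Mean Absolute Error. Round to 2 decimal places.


Absolute errors: [1, 4, 0, 2, 1, 3]
Sum of absolute errors = 11
MAE = 11 / 6 = 1.83

1.83


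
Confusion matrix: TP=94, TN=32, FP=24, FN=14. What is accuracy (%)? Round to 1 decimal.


Accuracy = (TP + TN) / (TP + TN + FP + FN) * 100
= (94 + 32) / (94 + 32 + 24 + 14)
= 126 / 164
= 0.7683
= 76.8%

76.8


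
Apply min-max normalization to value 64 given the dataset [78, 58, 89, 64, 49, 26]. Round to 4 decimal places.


Min = 26, Max = 89
Range = 89 - 26 = 63
Scaled = (x - min) / (max - min)
= (64 - 26) / 63
= 38 / 63
= 0.6032

0.6032


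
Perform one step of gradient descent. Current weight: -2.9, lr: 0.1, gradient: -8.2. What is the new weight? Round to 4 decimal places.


w_new = w_old - lr * gradient
= -2.9 - 0.1 * -8.2
= -2.9 - (-0.82)
= -2.0800

-2.0800


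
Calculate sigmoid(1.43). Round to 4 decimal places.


sigmoid(z) = 1 / (1 + exp(-z))
exp(-(1.43)) = exp(-1.43) = 0.2393
1 + 0.2393 = 1.2393
1 / 1.2393 = 0.8069

0.8069


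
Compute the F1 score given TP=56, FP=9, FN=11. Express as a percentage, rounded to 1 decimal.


Precision = TP / (TP + FP) = 56 / 65 = 0.8615
Recall = TP / (TP + FN) = 56 / 67 = 0.8358
F1 = 2 * P * R / (P + R)
= 2 * 0.8615 * 0.8358 / (0.8615 + 0.8358)
= 1.4402 / 1.6974
= 0.8485
As percentage: 84.8%

84.8


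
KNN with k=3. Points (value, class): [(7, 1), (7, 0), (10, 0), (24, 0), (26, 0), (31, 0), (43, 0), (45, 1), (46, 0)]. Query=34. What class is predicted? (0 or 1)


Distances from query 34:
Point 31 (class 0): distance = 3
Point 26 (class 0): distance = 8
Point 43 (class 0): distance = 9
K=3 nearest neighbors: classes = [0, 0, 0]
Votes for class 1: 0 / 3
Majority vote => class 0

0


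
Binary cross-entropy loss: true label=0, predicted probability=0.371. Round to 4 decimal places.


For y=0: Loss = -log(1-p)
= -log(1 - 0.371)
= -log(0.629)
= -(-0.4636)
= 0.4636

0.4636


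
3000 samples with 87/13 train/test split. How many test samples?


Train samples = 3000 * 87% = 2610
Test samples = 3000 - 2610
= 390

390


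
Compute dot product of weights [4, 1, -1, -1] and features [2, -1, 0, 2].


Element-wise products:
4 * 2 = 8
1 * -1 = -1
-1 * 0 = 0
-1 * 2 = -2
Sum = 8 + -1 + 0 + -2
= 5

5


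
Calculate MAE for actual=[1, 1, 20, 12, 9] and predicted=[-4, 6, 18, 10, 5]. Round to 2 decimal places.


Absolute errors: [5, 5, 2, 2, 4]
Sum of absolute errors = 18
MAE = 18 / 5 = 3.60

3.60


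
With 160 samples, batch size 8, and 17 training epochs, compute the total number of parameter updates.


Iterations per epoch = 160 / 8 = 20
Total updates = iterations_per_epoch * epochs
= 20 * 17
= 340

340


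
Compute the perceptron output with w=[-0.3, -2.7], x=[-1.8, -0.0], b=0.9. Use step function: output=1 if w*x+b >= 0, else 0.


z = w . x + b
= -0.3*-1.8 + -2.7*-0.0 + 0.9
= 0.54 + 0.0 + 0.9
= 0.54 + 0.9
= 1.44
Since z = 1.44 >= 0, output = 1

1


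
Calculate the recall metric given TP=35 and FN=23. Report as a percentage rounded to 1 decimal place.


Recall = TP / (TP + FN) * 100
= 35 / (35 + 23)
= 35 / 58
= 0.6034
= 60.3%

60.3


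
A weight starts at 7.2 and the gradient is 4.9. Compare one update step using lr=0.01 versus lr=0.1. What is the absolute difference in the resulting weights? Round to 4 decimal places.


With lr=0.01: w_new = 7.2 - 0.01 * 4.9 = 7.151
With lr=0.1: w_new = 7.2 - 0.1 * 4.9 = 6.71
Absolute difference = |7.151 - 6.71|
= 0.4410

0.4410


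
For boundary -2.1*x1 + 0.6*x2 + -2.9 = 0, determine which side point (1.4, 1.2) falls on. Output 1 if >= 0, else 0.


Compute -2.1 * 1.4 + 0.6 * 1.2 + -2.9
= -2.94 + 0.72 + -2.9
= -5.12
Since -5.12 < 0, the point is on the negative side.

0


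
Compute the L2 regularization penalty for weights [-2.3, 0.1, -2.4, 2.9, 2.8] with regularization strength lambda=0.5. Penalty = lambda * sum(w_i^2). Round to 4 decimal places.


Squaring each weight:
(-2.3)^2 = 5.29
0.1^2 = 0.01
(-2.4)^2 = 5.76
2.9^2 = 8.41
2.8^2 = 7.84
Sum of squares = 27.31
Penalty = 0.5 * 27.31 = 13.6550

13.6550


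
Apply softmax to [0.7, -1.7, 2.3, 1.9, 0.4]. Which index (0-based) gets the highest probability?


Softmax is a monotonic transformation, so it preserves the argmax.
We need to find the index of the maximum logit.
Index 0: 0.7
Index 1: -1.7
Index 2: 2.3
Index 3: 1.9
Index 4: 0.4
Maximum logit = 2.3 at index 2

2


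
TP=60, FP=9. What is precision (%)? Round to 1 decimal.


Precision = TP / (TP + FP) * 100
= 60 / (60 + 9)
= 60 / 69
= 0.8696
= 87.0%

87.0


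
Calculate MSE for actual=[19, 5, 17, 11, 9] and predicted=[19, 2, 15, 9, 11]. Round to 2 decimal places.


Differences: [0, 3, 2, 2, -2]
Squared errors: [0, 9, 4, 4, 4]
Sum of squared errors = 21
MSE = 21 / 5 = 4.20

4.20


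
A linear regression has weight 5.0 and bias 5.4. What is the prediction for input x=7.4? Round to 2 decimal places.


y = 5.0 * 7.4 + (5.4)
= 37.0 + (5.4)
= 42.40

42.40


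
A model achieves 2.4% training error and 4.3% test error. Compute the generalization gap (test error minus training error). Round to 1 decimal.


Generalization gap = test_error - train_error
= 4.3 - 2.4
= 1.9%
A small gap suggests good generalization.

1.9


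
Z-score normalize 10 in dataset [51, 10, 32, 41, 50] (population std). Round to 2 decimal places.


Mean = (51 + 10 + 32 + 41 + 50) / 5 = 36.8
Variance = sum((x_i - mean)^2) / n = 226.96
Std = sqrt(226.96) = 15.0652
Z = (x - mean) / std
= (10 - 36.8) / 15.0652
= -26.8 / 15.0652
= -1.78

-1.78


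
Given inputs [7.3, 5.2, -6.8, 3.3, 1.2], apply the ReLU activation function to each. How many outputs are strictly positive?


ReLU(x) = max(0, x) for each element:
ReLU(7.3) = 7.3
ReLU(5.2) = 5.2
ReLU(-6.8) = 0
ReLU(3.3) = 3.3
ReLU(1.2) = 1.2
Active neurons (>0): 4

4


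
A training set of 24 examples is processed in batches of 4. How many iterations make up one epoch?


Iterations per epoch = dataset_size / batch_size
= 24 / 4
= 6

6


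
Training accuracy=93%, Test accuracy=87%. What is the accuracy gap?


Gap = train_accuracy - test_accuracy
= 93 - 87
= 6%
This moderate gap may indicate mild overfitting.

6


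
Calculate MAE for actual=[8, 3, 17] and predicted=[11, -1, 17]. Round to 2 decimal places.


Absolute errors: [3, 4, 0]
Sum of absolute errors = 7
MAE = 7 / 3 = 2.33

2.33


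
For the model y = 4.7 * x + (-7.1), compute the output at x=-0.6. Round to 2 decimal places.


y = 4.7 * -0.6 + (-7.1)
= -2.82 + (-7.1)
= -9.92

-9.92


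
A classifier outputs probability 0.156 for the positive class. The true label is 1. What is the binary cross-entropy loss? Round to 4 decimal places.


For y=1: Loss = -log(p)
= -log(0.156)
= -(-1.8579)
= 1.8579

1.8579


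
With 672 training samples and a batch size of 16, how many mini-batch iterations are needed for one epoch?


Iterations per epoch = dataset_size / batch_size
= 672 / 16
= 42

42


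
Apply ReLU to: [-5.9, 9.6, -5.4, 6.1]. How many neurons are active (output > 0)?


ReLU(x) = max(0, x) for each element:
ReLU(-5.9) = 0
ReLU(9.6) = 9.6
ReLU(-5.4) = 0
ReLU(6.1) = 6.1
Active neurons (>0): 2

2


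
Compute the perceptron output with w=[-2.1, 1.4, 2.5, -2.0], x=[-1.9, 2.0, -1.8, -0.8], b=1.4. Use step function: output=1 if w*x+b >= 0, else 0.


z = w . x + b
= -2.1*-1.9 + 1.4*2.0 + 2.5*-1.8 + -2.0*-0.8 + 1.4
= 3.99 + 2.8 + -4.5 + 1.6 + 1.4
= 3.89 + 1.4
= 5.29
Since z = 5.29 >= 0, output = 1

1


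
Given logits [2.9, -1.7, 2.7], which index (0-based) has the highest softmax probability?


Softmax is a monotonic transformation, so it preserves the argmax.
We need to find the index of the maximum logit.
Index 0: 2.9
Index 1: -1.7
Index 2: 2.7
Maximum logit = 2.9 at index 0

0


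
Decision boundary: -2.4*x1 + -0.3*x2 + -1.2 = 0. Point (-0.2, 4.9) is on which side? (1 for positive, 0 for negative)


Compute -2.4 * -0.2 + -0.3 * 4.9 + -1.2
= 0.48 + -1.47 + -1.2
= -2.19
Since -2.19 < 0, the point is on the negative side.

0


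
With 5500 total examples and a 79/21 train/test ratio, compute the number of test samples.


Train samples = 5500 * 79% = 4345
Test samples = 5500 - 4345
= 1155

1155


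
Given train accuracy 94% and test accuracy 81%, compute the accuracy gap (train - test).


Gap = train_accuracy - test_accuracy
= 94 - 81
= 13%
This gap suggests the model is overfitting.

13


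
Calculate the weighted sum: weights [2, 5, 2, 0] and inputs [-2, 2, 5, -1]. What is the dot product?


Element-wise products:
2 * -2 = -4
5 * 2 = 10
2 * 5 = 10
0 * -1 = 0
Sum = -4 + 10 + 10 + 0
= 16

16


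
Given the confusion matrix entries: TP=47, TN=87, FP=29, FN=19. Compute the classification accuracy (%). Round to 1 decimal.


Accuracy = (TP + TN) / (TP + TN + FP + FN) * 100
= (47 + 87) / (47 + 87 + 29 + 19)
= 134 / 182
= 0.7363
= 73.6%

73.6


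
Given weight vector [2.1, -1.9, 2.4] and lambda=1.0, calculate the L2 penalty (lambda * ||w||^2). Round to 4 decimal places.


Squaring each weight:
2.1^2 = 4.41
(-1.9)^2 = 3.61
2.4^2 = 5.76
Sum of squares = 13.78
Penalty = 1.0 * 13.78 = 13.7800

13.7800


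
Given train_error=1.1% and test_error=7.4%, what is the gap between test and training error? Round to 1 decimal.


Generalization gap = test_error - train_error
= 7.4 - 1.1
= 6.3%
A moderate gap.

6.3


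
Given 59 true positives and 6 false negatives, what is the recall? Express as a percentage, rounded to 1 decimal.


Recall = TP / (TP + FN) * 100
= 59 / (59 + 6)
= 59 / 65
= 0.9077
= 90.8%

90.8


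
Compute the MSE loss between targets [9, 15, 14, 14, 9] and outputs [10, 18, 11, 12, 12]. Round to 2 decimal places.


Differences: [-1, -3, 3, 2, -3]
Squared errors: [1, 9, 9, 4, 9]
Sum of squared errors = 32
MSE = 32 / 5 = 6.40

6.40


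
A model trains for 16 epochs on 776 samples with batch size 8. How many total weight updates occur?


Iterations per epoch = 776 / 8 = 97
Total updates = iterations_per_epoch * epochs
= 97 * 16
= 1552

1552


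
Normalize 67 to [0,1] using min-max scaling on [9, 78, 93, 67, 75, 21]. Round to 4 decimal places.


Min = 9, Max = 93
Range = 93 - 9 = 84
Scaled = (x - min) / (max - min)
= (67 - 9) / 84
= 58 / 84
= 0.6905

0.6905


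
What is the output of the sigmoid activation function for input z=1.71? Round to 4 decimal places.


sigmoid(z) = 1 / (1 + exp(-z))
exp(-(1.71)) = exp(-1.71) = 0.1809
1 + 0.1809 = 1.1809
1 / 1.1809 = 0.8468

0.8468


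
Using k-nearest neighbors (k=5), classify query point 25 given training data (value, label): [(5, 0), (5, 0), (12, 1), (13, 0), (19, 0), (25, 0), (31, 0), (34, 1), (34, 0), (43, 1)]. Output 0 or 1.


Distances from query 25:
Point 25 (class 0): distance = 0
Point 19 (class 0): distance = 6
Point 31 (class 0): distance = 6
Point 34 (class 0): distance = 9
Point 34 (class 1): distance = 9
K=5 nearest neighbors: classes = [0, 0, 0, 0, 1]
Votes for class 1: 1 / 5
Majority vote => class 0

0


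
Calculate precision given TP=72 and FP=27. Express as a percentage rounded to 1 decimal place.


Precision = TP / (TP + FP) * 100
= 72 / (72 + 27)
= 72 / 99
= 0.7273
= 72.7%

72.7


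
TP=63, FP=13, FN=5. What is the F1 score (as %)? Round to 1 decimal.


Precision = TP / (TP + FP) = 63 / 76 = 0.8289
Recall = TP / (TP + FN) = 63 / 68 = 0.9265
F1 = 2 * P * R / (P + R)
= 2 * 0.8289 * 0.9265 / (0.8289 + 0.9265)
= 1.536 / 1.7554
= 0.875
As percentage: 87.5%

87.5


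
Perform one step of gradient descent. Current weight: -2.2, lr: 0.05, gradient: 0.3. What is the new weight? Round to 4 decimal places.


w_new = w_old - lr * gradient
= -2.2 - 0.05 * 0.3
= -2.2 - (0.015)
= -2.2150

-2.2150


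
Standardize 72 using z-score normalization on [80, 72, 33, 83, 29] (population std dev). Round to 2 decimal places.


Mean = (80 + 72 + 33 + 83 + 29) / 5 = 59.4
Variance = sum((x_i - mean)^2) / n = 552.24
Std = sqrt(552.24) = 23.4998
Z = (x - mean) / std
= (72 - 59.4) / 23.4998
= 12.6 / 23.4998
= 0.54

0.54


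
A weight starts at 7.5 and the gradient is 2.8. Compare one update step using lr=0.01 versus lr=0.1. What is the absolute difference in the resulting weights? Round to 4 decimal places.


With lr=0.01: w_new = 7.5 - 0.01 * 2.8 = 7.472
With lr=0.1: w_new = 7.5 - 0.1 * 2.8 = 7.22
Absolute difference = |7.472 - 7.22|
= 0.2520

0.2520


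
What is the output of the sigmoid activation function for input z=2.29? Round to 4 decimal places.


sigmoid(z) = 1 / (1 + exp(-z))
exp(-(2.29)) = exp(-2.29) = 0.1013
1 + 0.1013 = 1.1013
1 / 1.1013 = 0.9080

0.9080


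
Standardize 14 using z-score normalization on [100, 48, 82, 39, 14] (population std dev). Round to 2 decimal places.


Mean = (100 + 48 + 82 + 39 + 14) / 5 = 56.6
Variance = sum((x_i - mean)^2) / n = 945.44
Std = sqrt(945.44) = 30.748
Z = (x - mean) / std
= (14 - 56.6) / 30.748
= -42.6 / 30.748
= -1.39

-1.39


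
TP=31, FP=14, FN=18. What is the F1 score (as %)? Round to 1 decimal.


Precision = TP / (TP + FP) = 31 / 45 = 0.6889
Recall = TP / (TP + FN) = 31 / 49 = 0.6327
F1 = 2 * P * R / (P + R)
= 2 * 0.6889 * 0.6327 / (0.6889 + 0.6327)
= 0.8717 / 1.3215
= 0.6596
As percentage: 66.0%

66.0


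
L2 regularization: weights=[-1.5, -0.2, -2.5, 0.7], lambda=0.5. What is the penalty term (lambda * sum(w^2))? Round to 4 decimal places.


Squaring each weight:
(-1.5)^2 = 2.25
(-0.2)^2 = 0.04
(-2.5)^2 = 6.25
0.7^2 = 0.49
Sum of squares = 9.03
Penalty = 0.5 * 9.03 = 4.5150

4.5150


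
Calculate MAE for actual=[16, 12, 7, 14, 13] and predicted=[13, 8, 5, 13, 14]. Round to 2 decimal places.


Absolute errors: [3, 4, 2, 1, 1]
Sum of absolute errors = 11
MAE = 11 / 5 = 2.20

2.20


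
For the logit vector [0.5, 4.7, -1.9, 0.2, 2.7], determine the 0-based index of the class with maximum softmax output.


Softmax is a monotonic transformation, so it preserves the argmax.
We need to find the index of the maximum logit.
Index 0: 0.5
Index 1: 4.7
Index 2: -1.9
Index 3: 0.2
Index 4: 2.7
Maximum logit = 4.7 at index 1

1


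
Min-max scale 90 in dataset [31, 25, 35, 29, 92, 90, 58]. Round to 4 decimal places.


Min = 25, Max = 92
Range = 92 - 25 = 67
Scaled = (x - min) / (max - min)
= (90 - 25) / 67
= 65 / 67
= 0.9701

0.9701


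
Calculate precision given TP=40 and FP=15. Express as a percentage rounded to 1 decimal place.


Precision = TP / (TP + FP) * 100
= 40 / (40 + 15)
= 40 / 55
= 0.7273
= 72.7%

72.7


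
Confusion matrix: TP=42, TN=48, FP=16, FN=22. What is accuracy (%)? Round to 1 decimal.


Accuracy = (TP + TN) / (TP + TN + FP + FN) * 100
= (42 + 48) / (42 + 48 + 16 + 22)
= 90 / 128
= 0.7031
= 70.3%

70.3


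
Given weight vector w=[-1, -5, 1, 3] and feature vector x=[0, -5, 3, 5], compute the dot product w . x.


Element-wise products:
-1 * 0 = 0
-5 * -5 = 25
1 * 3 = 3
3 * 5 = 15
Sum = 0 + 25 + 3 + 15
= 43

43


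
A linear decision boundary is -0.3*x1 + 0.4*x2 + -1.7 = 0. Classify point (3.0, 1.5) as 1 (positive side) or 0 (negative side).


Compute -0.3 * 3.0 + 0.4 * 1.5 + -1.7
= -0.9 + 0.6 + -1.7
= -2.0
Since -2.0 < 0, the point is on the negative side.

0


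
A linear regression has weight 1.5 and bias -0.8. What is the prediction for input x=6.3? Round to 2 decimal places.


y = 1.5 * 6.3 + (-0.8)
= 9.45 + (-0.8)
= 8.65

8.65


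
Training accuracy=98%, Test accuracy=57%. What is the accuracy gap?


Gap = train_accuracy - test_accuracy
= 98 - 57
= 41%
This large gap strongly indicates overfitting.

41


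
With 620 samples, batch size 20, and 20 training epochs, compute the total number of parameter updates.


Iterations per epoch = 620 / 20 = 31
Total updates = iterations_per_epoch * epochs
= 31 * 20
= 620

620


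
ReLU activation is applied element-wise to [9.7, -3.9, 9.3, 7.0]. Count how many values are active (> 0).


ReLU(x) = max(0, x) for each element:
ReLU(9.7) = 9.7
ReLU(-3.9) = 0
ReLU(9.3) = 9.3
ReLU(7.0) = 7.0
Active neurons (>0): 3

3


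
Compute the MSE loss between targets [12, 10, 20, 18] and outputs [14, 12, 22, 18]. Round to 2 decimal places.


Differences: [-2, -2, -2, 0]
Squared errors: [4, 4, 4, 0]
Sum of squared errors = 12
MSE = 12 / 4 = 3.00

3.00


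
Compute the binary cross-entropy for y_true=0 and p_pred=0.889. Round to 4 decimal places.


For y=0: Loss = -log(1-p)
= -log(1 - 0.889)
= -log(0.111)
= -(-2.1982)
= 2.1982

2.1982


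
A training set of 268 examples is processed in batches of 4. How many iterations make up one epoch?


Iterations per epoch = dataset_size / batch_size
= 268 / 4
= 67

67


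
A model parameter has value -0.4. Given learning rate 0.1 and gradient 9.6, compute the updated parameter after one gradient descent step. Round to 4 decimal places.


w_new = w_old - lr * gradient
= -0.4 - 0.1 * 9.6
= -0.4 - (0.96)
= -1.3600

-1.3600


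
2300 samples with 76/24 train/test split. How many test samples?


Train samples = 2300 * 76% = 1748
Test samples = 2300 - 1748
= 552

552


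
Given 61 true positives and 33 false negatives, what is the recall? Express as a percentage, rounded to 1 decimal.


Recall = TP / (TP + FN) * 100
= 61 / (61 + 33)
= 61 / 94
= 0.6489
= 64.9%

64.9


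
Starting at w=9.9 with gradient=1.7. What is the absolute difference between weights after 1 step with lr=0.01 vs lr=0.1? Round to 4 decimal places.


With lr=0.01: w_new = 9.9 - 0.01 * 1.7 = 9.883
With lr=0.1: w_new = 9.9 - 0.1 * 1.7 = 9.73
Absolute difference = |9.883 - 9.73|
= 0.1530

0.1530
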